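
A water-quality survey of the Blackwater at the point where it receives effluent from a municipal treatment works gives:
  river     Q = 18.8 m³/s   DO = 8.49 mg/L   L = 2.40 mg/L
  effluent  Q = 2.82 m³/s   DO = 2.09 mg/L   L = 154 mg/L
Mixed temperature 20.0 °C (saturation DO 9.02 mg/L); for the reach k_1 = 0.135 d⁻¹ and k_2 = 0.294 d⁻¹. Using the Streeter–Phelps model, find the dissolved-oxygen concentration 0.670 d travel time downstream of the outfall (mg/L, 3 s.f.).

Mixed DO = (18.8×8.49 + 2.82×2.09)/(18.8+2.82) = 165.5/21.62 = 7.655 mg/L.
Mixed L₀ = (18.8×2.40 + 2.82×154)/(21.62) = 479.4/21.62 = 22.17 mg/L.
Initial deficit D₀ = C_s − DO₀ = 9.02 − 7.655 = 1.365 mg/L.
D(0.670) = [0.135×22.17/(0.294−0.135)](e^(−0.135×0.670) − e^(−0.294×0.670)) + 1.365 e^(−0.294×0.670)
= 18.83 × (0.9135 − 0.8212) + 1.365 × 0.8212 = 2.859 mg/L.
DO = 9.02 − 2.859 = 6.161 mg/L.

DO ≈ 6.16 mg/L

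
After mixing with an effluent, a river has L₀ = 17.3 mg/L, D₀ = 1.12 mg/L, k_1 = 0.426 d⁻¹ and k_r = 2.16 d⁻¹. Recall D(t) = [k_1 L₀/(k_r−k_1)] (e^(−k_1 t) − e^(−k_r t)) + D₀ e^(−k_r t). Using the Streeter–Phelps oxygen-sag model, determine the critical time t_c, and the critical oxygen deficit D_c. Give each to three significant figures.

With k_r/k_1 = 5.070 and 1 − D₀(k_r−k_1)/(k_1 L₀) = 0.7365,
t_c = ln(5.070 × 0.7365) / (2.16 − 0.426) = ln(3.734) / 1.734 = 1.318/1.734 = 0.7598 d.
D_c = (k_1/k_r) L₀ e^(−k_1 t_c) = (0.426/2.16) × 17.3 × e^(−0.426×0.7598) = 0.1972 × 17.3 × 0.7235 = 2.468 mg/L.

t_c ≈ 0.760 d; D_c ≈ 2.47 mg/L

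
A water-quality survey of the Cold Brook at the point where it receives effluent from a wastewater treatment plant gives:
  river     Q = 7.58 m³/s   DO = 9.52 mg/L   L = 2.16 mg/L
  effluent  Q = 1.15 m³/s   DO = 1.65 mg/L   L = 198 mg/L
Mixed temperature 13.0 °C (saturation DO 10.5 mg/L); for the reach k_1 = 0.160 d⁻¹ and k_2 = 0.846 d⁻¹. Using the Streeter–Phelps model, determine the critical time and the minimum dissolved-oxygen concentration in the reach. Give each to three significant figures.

Mixed DO = (7.58×9.52 + 1.15×1.65)/(7.58+1.15) = 74.06/8.730 = 8.483 mg/L.
Mixed L₀ = (7.58×2.16 + 1.15×198)/(8.730) = 244.1/8.730 = 27.96 mg/L.
Initial deficit D₀ = C_s − DO₀ = 10.5 − 8.483 = 2.017 mg/L.
t_c = (1/0.6860) ln[(0.846/0.160)(1 − 2.017×0.6860/(0.160×27.96))] = 1.458 × ln(3.652) = 1.888 d.
D_c = (0.160/0.846) × 27.96 × e^(−0.160×1.888) = 0.1891 × 27.96 × 0.7393 = 3.909 mg/L.
Minimum DO = 10.5 − 3.909 = 6.591 mg/L.

t_c ≈ 1.89 d; minimum DO ≈ 6.59 mg/L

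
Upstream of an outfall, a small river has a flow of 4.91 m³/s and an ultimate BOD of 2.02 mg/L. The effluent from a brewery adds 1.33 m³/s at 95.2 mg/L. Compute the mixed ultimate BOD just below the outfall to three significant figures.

Flow-weighted mixing: C = (Q_r C_r + Q_w C_w)/(Q_r + Q_w)
= (4.91×2.02 + 1.33×95.2)/(4.91 + 1.33) = 136.5/6.240 = 21.88 mg/L.

21.9 mg/L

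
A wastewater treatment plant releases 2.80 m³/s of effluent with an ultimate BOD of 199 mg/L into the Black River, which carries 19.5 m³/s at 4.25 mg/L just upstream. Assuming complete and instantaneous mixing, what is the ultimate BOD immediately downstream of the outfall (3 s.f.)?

Flow-weighted mixing: C = (Q_r C_r + Q_w C_w)/(Q_r + Q_w)
= (19.5×4.25 + 2.80×199)/(19.5 + 2.80) = 640.1/22.30 = 28.70 mg/L.

28.7 mg/L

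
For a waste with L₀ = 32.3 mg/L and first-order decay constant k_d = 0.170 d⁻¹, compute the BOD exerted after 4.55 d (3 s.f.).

y ≈ 17.4 mg/L

y_t = L₀(1 − e^(−k_d t)) = 32.3 × (1 − e^(−0.170×4.55))
= 32.3 × (1 − 0.4614) = 32.3 × 0.5386 = 17.40 mg/L.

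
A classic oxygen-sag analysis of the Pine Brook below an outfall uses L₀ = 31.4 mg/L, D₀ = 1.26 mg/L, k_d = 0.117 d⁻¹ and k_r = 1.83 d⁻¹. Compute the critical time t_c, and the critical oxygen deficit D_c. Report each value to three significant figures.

With k_r/k_d = 15.64 and 1 − D₀(k_r−k_d)/(k_d L₀) = 0.4125,
t_c = ln(15.64 × 0.4125) / (1.83 − 0.117) = ln(6.452) / 1.713 = 1.864/1.713 = 1.088 d.
D_c = (k_d/k_r) L₀ e^(−k_d t_c) = (0.117/1.83) × 31.4 × e^(−0.117×1.088) = 0.06393 × 31.4 × 0.8804 = 1.768 mg/L.

t_c ≈ 1.09 d; D_c ≈ 1.77 mg/L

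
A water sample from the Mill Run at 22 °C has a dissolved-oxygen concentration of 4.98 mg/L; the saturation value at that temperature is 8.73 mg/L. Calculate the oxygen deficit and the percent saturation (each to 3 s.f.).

D = C_s − C = 8.73 − 4.98 = 3.75 mg/L.
% saturation = 4.98/8.73 × 100 = 57.0 %.

D ≈ 3.75 mg/L; 57.0 % saturation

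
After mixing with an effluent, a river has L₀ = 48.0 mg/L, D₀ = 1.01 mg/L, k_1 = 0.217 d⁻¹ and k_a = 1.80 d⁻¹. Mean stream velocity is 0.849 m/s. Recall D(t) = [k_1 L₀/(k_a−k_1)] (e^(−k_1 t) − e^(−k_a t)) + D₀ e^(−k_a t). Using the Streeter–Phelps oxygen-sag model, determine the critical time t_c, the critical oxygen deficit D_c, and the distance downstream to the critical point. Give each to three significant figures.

At the critical point dD/dt = 0, so k_1 L₀ e^(−k_1 t) = k_a D. Substituting D(t) from the Streeter–Phelps equation and solving for t gives
t_c = ln[(k_a/k_1)(1 − D₀(k_a−k_1)/(k_1 L₀))] / (k_a−k_1).
Here k_a−k_1 = 1.583 d⁻¹ and 1 − D₀(k_a−k_1)/(k_1 L₀) = 1 − 1.01×1.583/(0.217×48.0) = 0.8465, so
t_c = ln(8.295 × 0.8465) / 1.583 = 1.949 / 1.583 = 1.231 d.
L(t_c) = L₀ e^(−k_1 t_c) = 48.0 × 0.7655 = 36.75 mg/L, and at the critical point k_a D_c = k_1 L, so D_c = (0.217/1.80) × 36.75 = 4.430 mg/L.
x_c = v t_c = 0.849 m/s × 1.231 d × 86400 s/d = 90310 m ≈ 90.3 km.

t_c ≈ 1.23 d; D_c ≈ 4.43 mg/L; x_c ≈ 90.3 km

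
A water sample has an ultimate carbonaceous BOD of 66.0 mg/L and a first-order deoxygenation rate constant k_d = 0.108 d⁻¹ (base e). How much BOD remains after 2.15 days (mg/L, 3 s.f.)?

L_t = L₀ e^(−k_d t) = 66.0 × e^(−0.108×2.15) = 66.0 × 0.7928 = 52.32 mg/L.

L ≈ 52.3 mg/L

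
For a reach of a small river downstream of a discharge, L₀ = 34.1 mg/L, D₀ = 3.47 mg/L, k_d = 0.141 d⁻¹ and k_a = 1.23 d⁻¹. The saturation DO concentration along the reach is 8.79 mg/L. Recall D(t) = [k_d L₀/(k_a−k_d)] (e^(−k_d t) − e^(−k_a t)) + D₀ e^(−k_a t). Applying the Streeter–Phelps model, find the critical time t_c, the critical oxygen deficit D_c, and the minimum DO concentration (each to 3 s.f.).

t_c ≈ 0.574 d; D_c ≈ 3.61 mg/L; min DO ≈ 5.18 mg/L

t_c = [1/(k_a−k_d)] ln[(k_a/k_d)(1 − D₀(k_a−k_d)/(k_d L₀))]
= [1/(1.23−0.141)] ln[(1.23/0.141)(1 − 3.47×1.089/(0.141×34.1))]
= (1/1.089) ln[8.723 × 0.2141] = 0.9183 × ln(1.867) = 0.9183 × 0.6246 = 0.5735 d.
D_c = (k_d/k_a) L₀ e^(−k_d t_c) = (0.141/1.23) × 34.1 × e^(−0.141×0.5735) = 0.1146 × 34.1 × 0.9223 = 3.605 mg/L.
Minimum DO = C_s − D_c = 8.79 − 3.605 = 5.185 mg/L.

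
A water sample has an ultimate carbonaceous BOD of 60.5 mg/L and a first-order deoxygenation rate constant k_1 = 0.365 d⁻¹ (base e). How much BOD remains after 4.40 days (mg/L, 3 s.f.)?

L ≈ 12.1 mg/L

L_t = L₀ e^(−k_1 t) = 60.5 × e^(−0.365×4.40) = 60.5 × 0.2007 = 12.14 mg/L.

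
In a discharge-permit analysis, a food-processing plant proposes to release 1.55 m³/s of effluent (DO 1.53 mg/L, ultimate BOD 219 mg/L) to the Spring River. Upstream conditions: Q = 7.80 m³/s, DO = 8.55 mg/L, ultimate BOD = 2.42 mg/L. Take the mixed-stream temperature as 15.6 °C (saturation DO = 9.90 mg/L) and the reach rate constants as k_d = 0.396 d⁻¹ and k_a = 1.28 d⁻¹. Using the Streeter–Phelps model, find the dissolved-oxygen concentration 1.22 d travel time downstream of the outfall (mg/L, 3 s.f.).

Mixed DO = (7.80×8.55 + 1.55×1.53)/(7.80+1.55) = 69.06/9.350 = 7.386 mg/L.
Mixed L₀ = (7.80×2.42 + 1.55×219)/(9.350) = 358.3/9.350 = 38.32 mg/L.
Initial deficit D₀ = C_s − DO₀ = 9.90 − 7.386 = 2.514 mg/L.
D(1.22) = [0.396×38.32/(1.28−0.396)](e^(−0.396×1.22) − e^(−1.28×1.22)) + 2.514 e^(−1.28×1.22)
= 17.17 × (0.6169 − 0.2098) + 2.514 × 0.2098 = 7.516 mg/L.
DO = 9.90 − 7.516 = 2.384 mg/L.

DO ≈ 2.38 mg/L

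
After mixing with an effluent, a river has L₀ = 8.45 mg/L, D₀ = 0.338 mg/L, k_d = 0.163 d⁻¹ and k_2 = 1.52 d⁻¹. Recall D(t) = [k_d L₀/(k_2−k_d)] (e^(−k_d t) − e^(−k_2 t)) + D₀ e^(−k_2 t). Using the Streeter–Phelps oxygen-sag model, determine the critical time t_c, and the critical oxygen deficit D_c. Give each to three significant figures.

At the critical point dD/dt = 0, so k_d L₀ e^(−k_d t) = k_2 D. Substituting D(t) from the Streeter–Phelps equation and solving for t gives
t_c = ln[(k_2/k_d)(1 − D₀(k_2−k_d)/(k_d L₀))] / (k_2−k_d).
Here k_2−k_d = 1.357 d⁻¹ and 1 − D₀(k_2−k_d)/(k_d L₀) = 1 − 0.338×1.357/(0.163×8.45) = 0.6670, so
t_c = ln(9.325 × 0.6670) / 1.357 = 1.828 / 1.357 = 1.347 d.
L(t_c) = L₀ e^(−k_d t_c) = 8.45 × 0.8029 = 6.784 mg/L, and at the critical point k_2 D_c = k_d L, so D_c = (0.163/1.52) × 6.784 = 0.7275 mg/L.

t_c ≈ 1.35 d; D_c ≈ 0.728 mg/L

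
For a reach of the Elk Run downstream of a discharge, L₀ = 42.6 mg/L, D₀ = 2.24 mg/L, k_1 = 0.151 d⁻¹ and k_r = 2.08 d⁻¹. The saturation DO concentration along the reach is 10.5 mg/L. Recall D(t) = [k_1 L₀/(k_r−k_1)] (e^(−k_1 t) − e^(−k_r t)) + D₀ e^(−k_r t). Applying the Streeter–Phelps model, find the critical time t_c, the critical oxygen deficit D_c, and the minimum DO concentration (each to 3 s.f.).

With k_r/k_1 = 13.77 and 1 − D₀(k_r−k_1)/(k_1 L₀) = 0.3283,
t_c = ln(13.77 × 0.3283) / (2.08 − 0.151) = ln(4.522) / 1.929 = 1.509/1.929 = 0.7822 d.
D_c = (k_1/k_r) L₀ e^(−k_1 t_c) = (0.151/2.08) × 42.6 × e^(−0.151×0.7822) = 0.07260 × 42.6 × 0.8886 = 2.748 mg/L.
Minimum DO = C_s − D_c = 10.5 − 2.748 = 7.752 mg/L.

t_c ≈ 0.782 d; D_c ≈ 2.75 mg/L; min DO ≈ 7.75 mg/L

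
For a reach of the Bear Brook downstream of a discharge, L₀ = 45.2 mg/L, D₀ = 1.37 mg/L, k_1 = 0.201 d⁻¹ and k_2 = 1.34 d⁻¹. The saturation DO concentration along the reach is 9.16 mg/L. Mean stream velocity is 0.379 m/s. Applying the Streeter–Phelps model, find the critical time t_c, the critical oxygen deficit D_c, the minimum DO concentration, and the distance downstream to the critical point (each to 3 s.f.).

t_c ≈ 1.50 d; D_c ≈ 5.02 mg/L; min DO ≈ 4.14 mg/L; x_c ≈ 49.1 km

t_c = [1/(k_2−k_1)] ln[(k_2/k_1)(1 − D₀(k_2−k_1)/(k_1 L₀))]
= [1/(1.34−0.201)] ln[(1.34/0.201)(1 − 1.37×1.139/(0.201×45.2))]
= (1/1.139) ln[6.667 × 0.8282] = 0.8780 × ln(5.522) = 0.8780 × 1.709 = 1.500 d.
L(t_c) = L₀ e^(−k_1 t_c) = 45.2 × 0.7397 = 33.43 mg/L, and at the critical point k_2 D_c = k_1 L, so D_c = (0.201/1.34) × 33.43 = 5.015 mg/L.
Minimum DO = C_s − D_c = 9.16 − 5.015 = 4.145 mg/L.
x_c = v t_c = 0.379 m/s × 1.500 d × 86400 s/d = 49120 m ≈ 49.1 km.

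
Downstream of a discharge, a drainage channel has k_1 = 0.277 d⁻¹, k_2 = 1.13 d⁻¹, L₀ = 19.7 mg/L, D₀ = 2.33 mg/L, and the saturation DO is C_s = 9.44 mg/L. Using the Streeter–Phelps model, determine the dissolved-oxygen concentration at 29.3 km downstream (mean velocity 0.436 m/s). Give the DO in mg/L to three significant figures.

Travel time t = x/v = 29.3 km / (0.436 m/s) = 29300 m / 0.436 m/s = 67200 s = 0.7778 d.
k_1 L₀/(k_2−k_1) = 0.277×19.7/(1.13−0.277) = 5.457/0.8530 = 6.397 mg/L.
e^(−k_1 t) = e^(−0.277×0.7778) = 0.8062; e^(−k_2 t) = e^(−1.13×0.7778) = 0.4152.
D = 6.397 × (0.8062 − 0.4152) + 2.33 × 0.4152 = 2.501 + 0.9675 = 3.468 mg/L.
DO = C_s − D = 9.44 − 3.468 = 5.972 mg/L.

DO ≈ 5.97 mg/L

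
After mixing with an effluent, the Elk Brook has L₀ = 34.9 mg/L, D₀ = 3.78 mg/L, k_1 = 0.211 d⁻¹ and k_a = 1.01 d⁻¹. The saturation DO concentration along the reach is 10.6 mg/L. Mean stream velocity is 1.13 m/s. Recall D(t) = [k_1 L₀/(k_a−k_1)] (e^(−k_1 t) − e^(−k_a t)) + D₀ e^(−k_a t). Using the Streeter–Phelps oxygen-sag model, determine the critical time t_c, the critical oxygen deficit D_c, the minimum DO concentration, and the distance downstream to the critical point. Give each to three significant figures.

At the critical point dD/dt = 0, so k_1 L₀ e^(−k_1 t) = k_a D. Substituting D(t) from the Streeter–Phelps equation and solving for t gives
t_c = ln[(k_a/k_1)(1 − D₀(k_a−k_1)/(k_1 L₀))] / (k_a−k_1).
Here k_a−k_1 = 0.7990 d⁻¹ and 1 − D₀(k_a−k_1)/(k_1 L₀) = 1 − 3.78×0.7990/(0.211×34.9) = 0.5899, so
t_c = ln(4.787 × 0.5899) / 0.7990 = 1.038 / 0.7990 = 1.299 d.
D_c = (k_1/k_a) L₀ e^(−k_1 t_c) = (0.211/1.01) × 34.9 × e^(−0.211×1.299) = 0.2089 × 34.9 × 0.7602 = 5.543 mg/L.
Minimum DO = C_s − D_c = 10.6 − 5.543 = 5.057 mg/L.
x_c = v t_c = 1.13 m/s × 1.299 d × 86400 s/d = 126800 m ≈ 127 km.

t_c ≈ 1.30 d; D_c ≈ 5.54 mg/L; min DO ≈ 5.06 mg/L; x_c ≈ 127 km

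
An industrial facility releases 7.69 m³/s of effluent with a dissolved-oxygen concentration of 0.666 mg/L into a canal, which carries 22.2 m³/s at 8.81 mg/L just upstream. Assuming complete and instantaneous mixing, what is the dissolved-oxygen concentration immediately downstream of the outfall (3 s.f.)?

6.71 mg/L

Flow-weighted mixing: C = (Q_r C_r + Q_w C_w)/(Q_r + Q_w)
= (22.2×8.81 + 7.69×0.666)/(22.2 + 7.69) = 200.7/29.89 = 6.715 mg/L.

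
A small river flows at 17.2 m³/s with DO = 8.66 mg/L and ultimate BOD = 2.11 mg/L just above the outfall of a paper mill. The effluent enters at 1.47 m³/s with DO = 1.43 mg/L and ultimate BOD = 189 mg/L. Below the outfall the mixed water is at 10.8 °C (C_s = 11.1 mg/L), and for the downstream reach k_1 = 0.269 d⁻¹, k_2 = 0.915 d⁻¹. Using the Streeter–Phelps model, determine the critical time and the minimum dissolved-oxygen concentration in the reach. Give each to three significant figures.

t_c ≈ 1.03 d; minimum DO ≈ 7.35 mg/L

Mixed DO = (17.2×8.66 + 1.47×1.43)/(17.2+1.47) = 151.1/18.67 = 8.091 mg/L.
Mixed L₀ = (17.2×2.11 + 1.47×189)/(18.67) = 314.1/18.67 = 16.82 mg/L.
Initial deficit D₀ = C_s − DO₀ = 11.1 − 8.091 = 3.009 mg/L.
t_c = (1/0.6460) ln[(0.915/0.269)(1 − 3.009×0.6460/(0.269×16.82))] = 1.548 × ln(1.940) = 1.026 d.
D_c = (0.269/0.915) × 16.82 × e^(−0.269×1.026) = 0.2940 × 16.82 × 0.7588 = 3.753 mg/L.
Minimum DO = 11.1 − 3.753 = 7.347 mg/L.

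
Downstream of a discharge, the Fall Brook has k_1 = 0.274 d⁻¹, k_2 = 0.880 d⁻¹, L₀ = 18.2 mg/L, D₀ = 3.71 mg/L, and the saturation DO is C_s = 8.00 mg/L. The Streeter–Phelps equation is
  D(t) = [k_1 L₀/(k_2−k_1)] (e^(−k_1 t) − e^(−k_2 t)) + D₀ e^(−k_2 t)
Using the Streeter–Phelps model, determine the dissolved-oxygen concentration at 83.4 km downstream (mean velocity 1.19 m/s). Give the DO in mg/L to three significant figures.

DO ≈ 3.62 mg/L

Travel time t = x/v = 83.4 km / (1.19 m/s) = 83400 m / 1.19 m/s = 70080 s = 0.8112 d.
k_1 L₀/(k_2−k_1) = 0.274×18.2/(0.880−0.274) = 4.987/0.6060 = 8.229 mg/L.
e^(−k_1 t) = e^(−0.274×0.8112) = 0.8007; e^(−k_2 t) = e^(−0.880×0.8112) = 0.4898.
D = 8.229 × (0.8007 − 0.4898) + 3.71 × 0.4898 = 2.559 + 1.817 = 4.376 mg/L.
DO = C_s − D = 8.00 − 4.376 = 3.624 mg/L.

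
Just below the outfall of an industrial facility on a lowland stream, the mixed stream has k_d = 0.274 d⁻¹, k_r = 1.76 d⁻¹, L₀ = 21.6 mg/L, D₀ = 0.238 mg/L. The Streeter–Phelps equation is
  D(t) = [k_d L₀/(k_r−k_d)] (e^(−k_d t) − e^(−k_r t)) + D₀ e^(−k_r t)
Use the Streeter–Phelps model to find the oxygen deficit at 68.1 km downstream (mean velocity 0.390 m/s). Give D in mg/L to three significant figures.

D ≈ 2.18 mg/L

Travel time t = x/v = 68.1 km / (0.390 m/s) = 68100 m / 0.390 m/s = 174600 s = 2.021 d.
k_d L₀/(k_r−k_d) = 0.274×21.6/(1.76−0.274) = 5.918/1.486 = 3.983 mg/L.
e^(−k_d t) = e^(−0.274×2.021) = 0.5748; e^(−k_r t) = e^(−1.76×2.021) = 0.02852.
D = 3.983 × (0.5748 − 0.02852) + 0.238 × 0.02852 = 2.176 + 0.006789 = 2.182 mg/L.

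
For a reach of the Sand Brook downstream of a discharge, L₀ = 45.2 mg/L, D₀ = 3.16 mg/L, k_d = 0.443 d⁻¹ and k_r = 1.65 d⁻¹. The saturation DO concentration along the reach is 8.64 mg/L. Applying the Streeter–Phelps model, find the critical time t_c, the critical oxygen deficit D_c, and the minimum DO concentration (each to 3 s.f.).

t_c ≈ 0.914 d; D_c ≈ 8.09 mg/L; min DO ≈ 0.546 mg/L

t_c = [1/(k_r−k_d)] ln[(k_r/k_d)(1 − D₀(k_r−k_d)/(k_d L₀))]
= [1/(1.65−0.443)] ln[(1.65/0.443)(1 − 3.16×1.207/(0.443×45.2))]
= (1/1.207) ln[3.725 × 0.8095] = 0.8285 × ln(3.015) = 0.8285 × 1.104 = 0.9144 d.
D_c = (k_d/k_r) L₀ e^(−k_d t_c) = (0.443/1.65) × 45.2 × e^(−0.443×0.9144) = 0.2685 × 45.2 × 0.6669 = 8.094 mg/L.
Minimum DO = C_s − D_c = 8.64 − 8.094 = 0.5464 mg/L.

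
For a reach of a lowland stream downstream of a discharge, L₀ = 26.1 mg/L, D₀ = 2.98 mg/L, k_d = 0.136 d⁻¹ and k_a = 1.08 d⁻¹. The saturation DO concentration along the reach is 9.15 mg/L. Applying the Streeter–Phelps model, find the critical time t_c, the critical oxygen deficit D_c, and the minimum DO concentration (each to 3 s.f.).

t_c ≈ 0.529 d; D_c ≈ 3.06 mg/L; min DO ≈ 6.09 mg/L

t_c = [1/(k_a−k_d)] ln[(k_a/k_d)(1 − D₀(k_a−k_d)/(k_d L₀))]
= [1/(1.08−0.136)] ln[(1.08/0.136)(1 − 2.98×0.9440/(0.136×26.1))]
= (1/0.9440) ln[7.941 × 0.2075] = 1.059 × ln(1.648) = 1.059 × 0.4994 = 0.5290 d.
D_c = (k_d/k_a) L₀ e^(−k_d t_c) = (0.136/1.08) × 26.1 × e^(−0.136×0.5290) = 0.1259 × 26.1 × 0.9306 = 3.059 mg/L.
Minimum DO = C_s − D_c = 9.15 − 3.059 = 6.091 mg/L.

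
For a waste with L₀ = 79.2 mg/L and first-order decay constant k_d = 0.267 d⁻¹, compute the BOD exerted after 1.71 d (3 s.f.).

y_t = L₀(1 − e^(−k_d t)) = 79.2 × (1 − e^(−0.267×1.71))
= 79.2 × (1 − 0.6335) = 79.2 × 0.3665 = 29.03 mg/L.

y ≈ 29.0 mg/L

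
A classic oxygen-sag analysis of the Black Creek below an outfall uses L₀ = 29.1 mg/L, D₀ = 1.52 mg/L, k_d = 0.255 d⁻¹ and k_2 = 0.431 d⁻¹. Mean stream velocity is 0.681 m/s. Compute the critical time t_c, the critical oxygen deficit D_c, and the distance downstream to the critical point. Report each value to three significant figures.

t_c ≈ 2.77 d; D_c ≈ 8.49 mg/L; x_c ≈ 163 km

With k_2/k_d = 1.690 and 1 − D₀(k_2−k_d)/(k_d L₀) = 0.9639,
t_c = ln(1.690 × 0.9639) / (0.431 − 0.255) = ln(1.629) / 0.1760 = 0.4881/0.1760 = 2.773 d.
L(t_c) = L₀ e^(−k_d t_c) = 29.1 × 0.4930 = 14.35 mg/L, and at the critical point k_2 D_c = k_d L, so D_c = (0.255/0.431) × 14.35 = 8.488 mg/L.
x_c = v t_c = 0.681 m/s × 2.773 d × 86400 s/d = 163200 m ≈ 163 km.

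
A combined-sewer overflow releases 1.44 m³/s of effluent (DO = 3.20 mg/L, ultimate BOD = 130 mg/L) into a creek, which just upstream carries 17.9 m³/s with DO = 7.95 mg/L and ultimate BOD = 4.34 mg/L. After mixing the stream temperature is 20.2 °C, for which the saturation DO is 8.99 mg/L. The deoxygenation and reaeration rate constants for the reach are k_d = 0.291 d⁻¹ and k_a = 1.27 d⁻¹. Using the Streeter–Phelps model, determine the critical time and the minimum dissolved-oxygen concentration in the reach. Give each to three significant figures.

t_c ≈ 1.08 d; minimum DO ≈ 6.70 mg/L

Mixed DO = (17.9×7.95 + 1.44×3.20)/(17.9+1.44) = 146.9/19.34 = 7.596 mg/L.
Mixed L₀ = (17.9×4.34 + 1.44×130)/(19.34) = 264.9/19.34 = 13.70 mg/L.
Initial deficit D₀ = C_s − DO₀ = 8.99 − 7.596 = 1.394 mg/L.
t_c = (1/0.9790) ln[(1.27/0.291)(1 − 1.394×0.9790/(0.291×13.70))] = 1.021 × ln(2.870) = 1.077 d.
D_c = (0.291/1.27) × 13.70 × e^(−0.291×1.077) = 0.2291 × 13.70 × 0.7309 = 2.294 mg/L.
Minimum DO = 8.99 − 2.294 = 6.696 mg/L.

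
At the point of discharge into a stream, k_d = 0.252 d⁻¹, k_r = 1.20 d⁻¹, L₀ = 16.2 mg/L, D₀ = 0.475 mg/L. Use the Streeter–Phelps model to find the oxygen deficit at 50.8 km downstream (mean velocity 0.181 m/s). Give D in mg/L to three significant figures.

Travel time t = x/v = 50.8 km / (0.181 m/s) = 50800 m / 0.181 m/s = 280700 s = 3.248 d.
k_d L₀/(k_r−k_d) = 0.252×16.2/(1.20−0.252) = 4.082/0.9480 = 4.306 mg/L.
e^(−k_d t) = e^(−0.252×3.248) = 0.4410; e^(−k_r t) = e^(−1.20×3.248) = 0.02028.
D = 4.306 × (0.4410 − 0.02028) + 0.475 × 0.02028 = 1.812 + 0.009633 = 1.822 mg/L.

D ≈ 1.82 mg/L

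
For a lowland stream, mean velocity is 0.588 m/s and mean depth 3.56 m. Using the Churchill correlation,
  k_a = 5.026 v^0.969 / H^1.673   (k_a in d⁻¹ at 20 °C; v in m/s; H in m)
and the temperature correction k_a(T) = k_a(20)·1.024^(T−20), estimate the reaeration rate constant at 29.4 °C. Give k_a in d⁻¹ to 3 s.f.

k_a(20) = 5.026 × 0.588^0.969 / 3.56^1.673 = 5.026 × 0.5978 / 8.367 = 0.3591 d⁻¹.
k_a(29.4) = 0.3591 × 1.024^(29.4−20) = 0.3591 × 1.250 = 0.4487 d⁻¹.

k_a ≈ 0.449 d⁻¹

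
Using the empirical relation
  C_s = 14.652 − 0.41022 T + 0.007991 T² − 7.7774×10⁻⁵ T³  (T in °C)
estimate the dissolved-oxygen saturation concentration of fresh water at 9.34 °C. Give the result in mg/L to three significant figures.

C_s = 14.652 − 0.41022×9.34 + 0.007991×9.34² − 7.7774×10⁻⁵×9.34³ = 11.45 mg/L.

C_s ≈ 11.5 mg/L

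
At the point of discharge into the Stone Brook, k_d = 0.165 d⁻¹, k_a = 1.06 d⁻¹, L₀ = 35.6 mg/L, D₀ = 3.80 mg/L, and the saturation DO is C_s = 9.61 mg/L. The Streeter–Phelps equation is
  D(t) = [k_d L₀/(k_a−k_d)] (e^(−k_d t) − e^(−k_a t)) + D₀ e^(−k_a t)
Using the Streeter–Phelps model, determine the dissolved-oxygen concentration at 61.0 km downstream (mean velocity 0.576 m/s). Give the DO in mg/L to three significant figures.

Travel time t = x/v = 61.0 km / (0.576 m/s) = 61000 m / 0.576 m/s = 105900 s = 1.226 d.
k_d L₀/(k_a−k_d) = 0.165×35.6/(1.06−0.165) = 5.874/0.8950 = 6.563 mg/L.
e^(−k_d t) = e^(−0.165×1.226) = 0.8169; e^(−k_a t) = e^(−1.06×1.226) = 0.2727.
D = 6.563 × (0.8169 − 0.2727) + 3.80 × 0.2727 = 3.571 + 1.036 = 4.608 mg/L.
DO = C_s − D = 9.61 − 4.608 = 5.002 mg/L.

DO ≈ 5.00 mg/L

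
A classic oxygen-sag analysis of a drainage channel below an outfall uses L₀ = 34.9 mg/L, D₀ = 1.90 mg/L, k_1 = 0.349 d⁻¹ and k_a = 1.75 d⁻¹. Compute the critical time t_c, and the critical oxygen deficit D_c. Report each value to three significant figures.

t_c ≈ 0.975 d; D_c ≈ 4.95 mg/L

With k_a/k_1 = 5.014 and 1 − D₀(k_a−k_1)/(k_1 L₀) = 0.7815,
t_c = ln(5.014 × 0.7815) / (1.75 − 0.349) = ln(3.918) / 1.401 = 1.366/1.401 = 0.9748 d.
D_c = (k_1/k_a) L₀ e^(−k_1 t_c) = (0.349/1.75) × 34.9 × e^(−0.349×0.9748) = 0.1994 × 34.9 × 0.7116 = 4.953 mg/L.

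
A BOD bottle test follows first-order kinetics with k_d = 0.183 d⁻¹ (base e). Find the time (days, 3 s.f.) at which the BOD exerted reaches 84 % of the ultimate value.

t ≈ 10.0 d

y/L₀ = 1 − e^(−k_d t) = 0.84 ⇒ e^(−k_d t) = 0.160
t = −ln(0.160) / 0.183 = 1.833 / 0.183 = 10.01 d.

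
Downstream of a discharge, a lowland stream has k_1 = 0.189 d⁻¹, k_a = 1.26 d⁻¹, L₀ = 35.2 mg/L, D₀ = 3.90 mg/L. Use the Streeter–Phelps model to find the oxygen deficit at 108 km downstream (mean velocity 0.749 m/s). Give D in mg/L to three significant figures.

D ≈ 4.25 mg/L

Travel time t = x/v = 108 km / (0.749 m/s) = 108000 m / 0.749 m/s = 144200 s = 1.669 d.
k_1 L₀/(k_a−k_1) = 0.189×35.2/(1.26−0.189) = 6.653/1.071 = 6.212 mg/L.
e^(−k_1 t) = e^(−0.189×1.669) = 0.7295; e^(−k_a t) = e^(−1.26×1.669) = 0.1221.
D = 6.212 × (0.7295 − 0.1221) + 3.90 × 0.1221 = 3.773 + 0.4762 = 4.249 mg/L.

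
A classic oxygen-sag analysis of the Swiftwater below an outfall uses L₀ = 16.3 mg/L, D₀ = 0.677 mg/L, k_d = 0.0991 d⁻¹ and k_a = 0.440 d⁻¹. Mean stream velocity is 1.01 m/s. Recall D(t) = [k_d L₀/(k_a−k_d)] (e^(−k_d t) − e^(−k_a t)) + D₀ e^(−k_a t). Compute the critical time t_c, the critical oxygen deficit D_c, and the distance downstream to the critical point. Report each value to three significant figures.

t_c = [1/(k_a−k_d)] ln[(k_a/k_d)(1 − D₀(k_a−k_d)/(k_d L₀))]
= [1/(0.440−0.0991)] ln[(0.440/0.0991)(1 − 0.677×0.3409/(0.0991×16.3))]
= (1/0.3409) ln[4.440 × 0.8571] = 2.933 × ln(3.806) = 2.933 × 1.336 = 3.920 d.
D_c = (k_d/k_a) L₀ e^(−k_d t_c) = (0.0991/0.440) × 16.3 × e^(−0.0991×3.920) = 0.2252 × 16.3 × 0.6781 = 2.489 mg/L.
x_c = v t_c = 1.01 m/s × 3.920 d × 86400 s/d = 342100 m ≈ 342 km.

t_c ≈ 3.92 d; D_c ≈ 2.49 mg/L; x_c ≈ 342 km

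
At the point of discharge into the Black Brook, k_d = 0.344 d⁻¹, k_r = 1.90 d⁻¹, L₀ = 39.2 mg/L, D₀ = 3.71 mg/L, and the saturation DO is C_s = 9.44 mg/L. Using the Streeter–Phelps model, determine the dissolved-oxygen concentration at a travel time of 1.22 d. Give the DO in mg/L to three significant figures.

k_d L₀/(k_r−k_d) = 0.344×39.2/(1.90−0.344) = 13.48/1.556 = 8.666 mg/L.
e^(−k_d t) = e^(−0.344×1.220) = 0.6573; e^(−k_r t) = e^(−1.90×1.220) = 0.09847.
D = 8.666 × (0.6573 − 0.09847) + 3.71 × 0.09847 = 4.843 + 0.3653 = 5.208 mg/L.
DO = C_s − D = 9.44 − 5.208 = 4.232 mg/L.

DO ≈ 4.23 mg/L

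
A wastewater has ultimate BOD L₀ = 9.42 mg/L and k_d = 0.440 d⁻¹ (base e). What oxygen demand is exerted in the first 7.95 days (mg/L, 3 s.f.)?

y ≈ 9.13 mg/L

y_t = L₀(1 − e^(−k_d t)) = 9.42 × (1 − e^(−0.440×7.95))
= 9.42 × (1 − 0.03026) = 9.42 × 0.9697 = 9.135 mg/L.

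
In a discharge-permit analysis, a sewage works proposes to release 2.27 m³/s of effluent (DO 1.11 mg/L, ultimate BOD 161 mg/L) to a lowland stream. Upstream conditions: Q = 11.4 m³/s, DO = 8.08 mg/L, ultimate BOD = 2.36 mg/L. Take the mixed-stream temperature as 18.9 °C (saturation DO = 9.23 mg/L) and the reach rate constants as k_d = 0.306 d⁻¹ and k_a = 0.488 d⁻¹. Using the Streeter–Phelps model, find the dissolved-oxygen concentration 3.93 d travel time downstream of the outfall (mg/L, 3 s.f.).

Mixed DO = (11.4×8.08 + 2.27×1.11)/(11.4+2.27) = 94.63/13.67 = 6.923 mg/L.
Mixed L₀ = (11.4×2.36 + 2.27×161)/(13.67) = 392.4/13.67 = 28.70 mg/L.
Initial deficit D₀ = C_s − DO₀ = 9.23 − 6.923 = 2.307 mg/L.
D(3.93) = [0.306×28.70/(0.488−0.306)](e^(−0.306×3.93) − e^(−0.488×3.93)) + 2.307 e^(−0.488×3.93)
= 48.26 × (0.3004 − 0.1469) + 2.307 × 0.1469 = 7.747 mg/L.
DO = 9.23 − 7.747 = 1.483 mg/L.

DO ≈ 1.48 mg/L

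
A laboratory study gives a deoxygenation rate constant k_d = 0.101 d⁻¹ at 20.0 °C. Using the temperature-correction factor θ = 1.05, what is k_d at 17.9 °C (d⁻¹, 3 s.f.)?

k_d ≈ 0.0912 d⁻¹

k_d(T₂) = k_d(T₁) · θ^(T₂−T₁) = 0.101 × 1.05^(17.9−20.0)
= 0.101 × 1.05^-2.10 = 0.101 × 0.9026 = 0.09116 d⁻¹.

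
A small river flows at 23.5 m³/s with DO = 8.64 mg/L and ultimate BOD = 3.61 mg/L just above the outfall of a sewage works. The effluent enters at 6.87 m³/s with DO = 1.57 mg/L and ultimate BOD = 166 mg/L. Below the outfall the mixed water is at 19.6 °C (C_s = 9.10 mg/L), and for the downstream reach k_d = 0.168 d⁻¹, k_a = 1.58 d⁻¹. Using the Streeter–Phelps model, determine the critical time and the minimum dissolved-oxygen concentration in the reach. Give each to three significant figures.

Mixed DO = (23.5×8.64 + 6.87×1.57)/(23.5+6.87) = 213.8/30.37 = 7.041 mg/L.
Mixed L₀ = (23.5×3.61 + 6.87×166)/(30.37) = 1225/30.37 = 40.34 mg/L.
Initial deficit D₀ = C_s − DO₀ = 9.10 − 7.041 = 2.059 mg/L.
t_c = (1/1.412) ln[(1.58/0.168)(1 − 2.059×1.412/(0.168×40.34))] = 0.7082 × ln(5.370) = 1.190 d.
D_c = (0.168/1.58) × 40.34 × e^(−0.168×1.190) = 0.1063 × 40.34 × 0.8187 = 3.512 mg/L.
Minimum DO = 9.10 − 3.512 = 5.588 mg/L.

t_c ≈ 1.19 d; minimum DO ≈ 5.59 mg/L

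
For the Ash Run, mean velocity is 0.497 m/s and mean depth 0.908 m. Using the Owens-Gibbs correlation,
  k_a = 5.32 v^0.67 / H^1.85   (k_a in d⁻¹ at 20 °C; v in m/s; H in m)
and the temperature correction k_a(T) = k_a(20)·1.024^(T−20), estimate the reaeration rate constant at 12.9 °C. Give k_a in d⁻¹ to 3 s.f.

k_a(20) = 5.32 × 0.497^0.67 / 0.908^1.85 = 5.32 × 0.6260 / 0.8365 = 3.981 d⁻¹.
k_a(12.9) = 3.981 × 1.024^(12.9−20) = 3.981 × 0.8450 = 3.364 d⁻¹.

k_a ≈ 3.36 d⁻¹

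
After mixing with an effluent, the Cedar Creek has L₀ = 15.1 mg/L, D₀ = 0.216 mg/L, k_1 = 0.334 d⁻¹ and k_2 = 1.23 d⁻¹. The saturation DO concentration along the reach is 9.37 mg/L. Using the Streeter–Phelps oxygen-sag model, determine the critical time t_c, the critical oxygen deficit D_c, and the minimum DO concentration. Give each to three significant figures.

t_c ≈ 1.41 d; D_c ≈ 2.56 mg/L; min DO ≈ 6.81 mg/L

t_c = [1/(k_2−k_1)] ln[(k_2/k_1)(1 − D₀(k_2−k_1)/(k_1 L₀))]
= [1/(1.23−0.334)] ln[(1.23/0.334)(1 − 0.216×0.8960/(0.334×15.1))]
= (1/0.8960) ln[3.683 × 0.9616] = 1.116 × ln(3.541) = 1.116 × 1.264 = 1.411 d.
L(t_c) = L₀ e^(−k_1 t_c) = 15.1 × 0.6242 = 9.425 mg/L, and at the critical point k_2 D_c = k_1 L, so D_c = (0.334/1.23) × 9.425 = 2.559 mg/L.
Minimum DO = C_s − D_c = 9.37 − 2.559 = 6.811 mg/L.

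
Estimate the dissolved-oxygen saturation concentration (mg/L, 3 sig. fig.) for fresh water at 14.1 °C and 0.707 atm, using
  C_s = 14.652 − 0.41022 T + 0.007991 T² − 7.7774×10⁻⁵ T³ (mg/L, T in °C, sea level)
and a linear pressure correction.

C_s ≈ 7.24 mg/L

At sea level: C_s = 14.652 − 0.41022×14.1 + 0.007991×14.1² − 7.7774×10⁻⁵×14.1³ = 10.24 mg/L.
Pressure correction: C_s' = 10.24 × 0.707 = 7.239 mg/L.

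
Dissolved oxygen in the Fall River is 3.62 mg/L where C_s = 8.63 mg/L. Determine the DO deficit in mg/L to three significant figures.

D = C_s − C = 8.63 − 3.62 = 5.01 mg/L.

D ≈ 5.01 mg/L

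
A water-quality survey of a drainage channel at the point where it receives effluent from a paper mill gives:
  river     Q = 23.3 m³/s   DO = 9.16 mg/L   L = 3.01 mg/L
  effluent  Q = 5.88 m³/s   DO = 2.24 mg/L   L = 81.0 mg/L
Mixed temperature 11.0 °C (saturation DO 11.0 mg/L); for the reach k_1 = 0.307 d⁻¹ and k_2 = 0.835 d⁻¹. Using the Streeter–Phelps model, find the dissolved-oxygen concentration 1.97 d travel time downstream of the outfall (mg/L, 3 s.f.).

DO ≈ 6.53 mg/L

Mixed DO = (23.3×9.16 + 5.88×2.24)/(23.3+5.88) = 226.6/29.18 = 7.766 mg/L.
Mixed L₀ = (23.3×3.01 + 5.88×81.0)/(29.18) = 546.4/29.18 = 18.73 mg/L.
Initial deficit D₀ = C_s − DO₀ = 11.0 − 7.766 = 3.234 mg/L.
D(1.97) = [0.307×18.73/(0.835−0.307)](e^(−0.307×1.97) − e^(−0.835×1.97)) + 3.234 e^(−0.835×1.97)
= 10.89 × (0.5462 − 0.1930) + 3.234 × 0.1930 = 4.470 mg/L.
DO = 11.0 − 4.470 = 6.530 mg/L.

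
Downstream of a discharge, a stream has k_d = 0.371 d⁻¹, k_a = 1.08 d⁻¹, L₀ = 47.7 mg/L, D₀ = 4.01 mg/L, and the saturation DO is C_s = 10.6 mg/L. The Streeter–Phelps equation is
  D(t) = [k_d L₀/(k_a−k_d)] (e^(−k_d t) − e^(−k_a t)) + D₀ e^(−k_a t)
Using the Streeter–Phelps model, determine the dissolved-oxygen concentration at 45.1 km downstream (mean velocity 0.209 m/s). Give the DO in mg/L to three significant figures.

Travel time t = x/v = 45.1 km / (0.209 m/s) = 45100 m / 0.209 m/s = 215800 s = 2.498 d.
k_d L₀/(k_a−k_d) = 0.371×47.7/(1.08−0.371) = 17.70/0.7090 = 24.96 mg/L.
e^(−k_d t) = e^(−0.371×2.498) = 0.3959; e^(−k_a t) = e^(−1.08×2.498) = 0.06738.
D = 24.96 × (0.3959 − 0.06738) + 4.01 × 0.06738 = 8.200 + 0.2702 = 8.470 mg/L.
DO = C_s − D = 10.6 − 8.470 = 2.130 mg/L.

DO ≈ 2.13 mg/L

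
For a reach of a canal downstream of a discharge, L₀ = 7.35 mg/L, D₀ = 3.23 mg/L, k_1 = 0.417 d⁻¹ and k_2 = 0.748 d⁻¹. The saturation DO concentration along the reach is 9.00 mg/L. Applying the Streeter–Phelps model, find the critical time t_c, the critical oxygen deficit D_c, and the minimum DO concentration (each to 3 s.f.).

t_c ≈ 0.469 d; D_c ≈ 3.37 mg/L; min DO ≈ 5.63 mg/L

t_c = [1/(k_2−k_1)] ln[(k_2/k_1)(1 − D₀(k_2−k_1)/(k_1 L₀))]
= [1/(0.748−0.417)] ln[(0.748/0.417)(1 − 3.23×0.3310/(0.417×7.35))]
= (1/0.3310) ln[1.794 × 0.6512] = 3.021 × ln(1.168) = 3.021 × 0.1553 = 0.4693 d.
L(t_c) = L₀ e^(−k_1 t_c) = 7.35 × 0.8223 = 6.044 mg/L, and at the critical point k_2 D_c = k_1 L, so D_c = (0.417/0.748) × 6.044 = 3.369 mg/L.
Minimum DO = C_s − D_c = 9.00 − 3.369 = 5.631 mg/L.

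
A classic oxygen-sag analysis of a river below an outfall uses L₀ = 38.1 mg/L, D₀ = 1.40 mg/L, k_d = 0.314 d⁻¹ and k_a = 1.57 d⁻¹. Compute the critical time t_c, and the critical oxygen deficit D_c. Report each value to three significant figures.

t_c ≈ 1.15 d; D_c ≈ 5.30 mg/L

With k_a/k_d = 5.000 and 1 − D₀(k_a−k_d)/(k_d L₀) = 0.8530,
t_c = ln(5.000 × 0.8530) / (1.57 − 0.314) = ln(4.265) / 1.256 = 1.450/1.256 = 1.155 d.
L(t_c) = L₀ e^(−k_d t_c) = 38.1 × 0.6959 = 26.51 mg/L, and at the critical point k_a D_c = k_d L, so D_c = (0.314/1.57) × 26.51 = 5.302 mg/L.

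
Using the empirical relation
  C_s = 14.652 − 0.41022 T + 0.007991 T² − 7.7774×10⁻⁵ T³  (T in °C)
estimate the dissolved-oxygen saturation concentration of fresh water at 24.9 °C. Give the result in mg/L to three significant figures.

C_s = 14.652 − 0.41022×24.9 + 0.007991×24.9² − 7.7774×10⁻⁵×24.9³ = 8.191 mg/L.

C_s ≈ 8.19 mg/L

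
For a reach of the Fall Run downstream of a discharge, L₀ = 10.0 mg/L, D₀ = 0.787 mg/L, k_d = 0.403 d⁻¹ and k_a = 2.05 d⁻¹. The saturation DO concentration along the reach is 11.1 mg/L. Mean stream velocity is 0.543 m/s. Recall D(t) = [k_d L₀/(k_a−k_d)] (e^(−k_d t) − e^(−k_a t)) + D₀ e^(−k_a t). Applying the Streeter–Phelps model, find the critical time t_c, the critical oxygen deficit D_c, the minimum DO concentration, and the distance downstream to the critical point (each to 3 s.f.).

t_c ≈ 0.752 d; D_c ≈ 1.45 mg/L; min DO ≈ 9.65 mg/L; x_c ≈ 35.3 km

At the critical point dD/dt = 0, so k_d L₀ e^(−k_d t) = k_a D. Substituting D(t) from the Streeter–Phelps equation and solving for t gives
t_c = ln[(k_a/k_d)(1 − D₀(k_a−k_d)/(k_d L₀))] / (k_a−k_d).
Here k_a−k_d = 1.647 d⁻¹ and 1 − D₀(k_a−k_d)/(k_d L₀) = 1 − 0.787×1.647/(0.403×10.0) = 0.6784, so
t_c = ln(5.087 × 0.6784) / 1.647 = 1.239 / 1.647 = 0.7520 d.
D_c = (k_d/k_a) L₀ e^(−k_d t_c) = (0.403/2.05) × 10.0 × e^(−0.403×0.7520) = 0.1966 × 10.0 × 0.7385 = 1.452 mg/L.
Minimum DO = C_s − D_c = 11.1 − 1.452 = 9.648 mg/L.
x_c = v t_c = 0.543 m/s × 0.7520 d × 86400 s/d = 35280 m ≈ 35.3 km.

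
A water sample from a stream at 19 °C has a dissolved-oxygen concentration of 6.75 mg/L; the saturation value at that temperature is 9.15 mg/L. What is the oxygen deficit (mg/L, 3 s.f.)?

D = C_s − C = 9.15 − 6.75 = 2.40 mg/L.

D ≈ 2.40 mg/L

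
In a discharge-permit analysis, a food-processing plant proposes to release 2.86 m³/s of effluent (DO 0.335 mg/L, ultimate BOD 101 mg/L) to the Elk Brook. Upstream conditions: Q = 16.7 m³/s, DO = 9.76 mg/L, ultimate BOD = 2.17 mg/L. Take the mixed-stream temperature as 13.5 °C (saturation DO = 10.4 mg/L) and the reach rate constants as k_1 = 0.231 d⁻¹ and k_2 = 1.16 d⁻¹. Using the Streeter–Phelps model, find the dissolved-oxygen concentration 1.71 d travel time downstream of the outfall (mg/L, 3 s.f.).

DO ≈ 7.91 mg/L

Mixed DO = (16.7×9.76 + 2.86×0.335)/(16.7+2.86) = 164.0/19.56 = 8.382 mg/L.
Mixed L₀ = (16.7×2.17 + 2.86×101)/(19.56) = 325.1/19.56 = 16.62 mg/L.
Initial deficit D₀ = C_s − DO₀ = 10.4 − 8.382 = 2.018 mg/L.
D(1.71) = [0.231×16.62/(1.16−0.231)](e^(−0.231×1.71) − e^(−1.16×1.71)) + 2.018 e^(−1.16×1.71)
= 4.133 × (0.6737 − 0.1376) + 2.018 × 0.1376 = 2.493 mg/L.
DO = 10.4 − 2.493 = 7.907 mg/L.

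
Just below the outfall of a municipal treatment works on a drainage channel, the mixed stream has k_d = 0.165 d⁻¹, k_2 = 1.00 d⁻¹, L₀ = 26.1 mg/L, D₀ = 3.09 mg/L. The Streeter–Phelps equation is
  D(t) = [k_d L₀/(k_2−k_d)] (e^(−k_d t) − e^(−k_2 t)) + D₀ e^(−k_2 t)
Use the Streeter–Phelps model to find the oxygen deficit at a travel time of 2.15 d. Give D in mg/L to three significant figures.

k_d L₀/(k_2−k_d) = 0.165×26.1/(1.00−0.165) = 4.307/0.8350 = 5.157 mg/L.
e^(−k_d t) = e^(−0.165×2.150) = 0.7013; e^(−k_2 t) = e^(−1.00×2.150) = 0.1165.
D = 5.157 × (0.7013 − 0.1165) + 3.09 × 0.1165 = 3.016 + 0.3599 = 3.376 mg/L.

D ≈ 3.38 mg/L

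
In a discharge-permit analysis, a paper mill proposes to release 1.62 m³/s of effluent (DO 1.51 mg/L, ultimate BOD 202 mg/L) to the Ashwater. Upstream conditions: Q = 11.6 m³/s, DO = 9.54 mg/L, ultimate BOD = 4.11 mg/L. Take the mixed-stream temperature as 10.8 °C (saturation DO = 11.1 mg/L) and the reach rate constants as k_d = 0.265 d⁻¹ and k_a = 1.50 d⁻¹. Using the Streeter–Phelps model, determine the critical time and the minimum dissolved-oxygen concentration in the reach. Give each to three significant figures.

t_c ≈ 0.965 d; minimum DO ≈ 7.22 mg/L

Mixed DO = (11.6×9.54 + 1.62×1.51)/(11.6+1.62) = 113.1/13.22 = 8.556 mg/L.
Mixed L₀ = (11.6×4.11 + 1.62×202)/(13.22) = 374.9/13.22 = 28.36 mg/L.
Initial deficit D₀ = C_s − DO₀ = 11.1 − 8.556 = 2.544 mg/L.
t_c = (1/1.235) ln[(1.50/0.265)(1 − 2.544×1.235/(0.265×28.36))] = 0.8097 × ln(3.294) = 0.9653 d.
D_c = (0.265/1.50) × 28.36 × e^(−0.265×0.9653) = 0.1767 × 28.36 × 0.7743 = 3.879 mg/L.
Minimum DO = 11.1 − 3.879 = 7.221 mg/L.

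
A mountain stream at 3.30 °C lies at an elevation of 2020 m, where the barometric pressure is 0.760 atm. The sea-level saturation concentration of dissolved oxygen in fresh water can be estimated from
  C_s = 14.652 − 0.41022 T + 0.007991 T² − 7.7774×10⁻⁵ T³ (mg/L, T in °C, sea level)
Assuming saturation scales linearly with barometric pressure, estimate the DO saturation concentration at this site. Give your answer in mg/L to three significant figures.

At sea level: C_s = 14.652 − 0.41022×3.30 + 0.007991×3.30² − 7.7774×10⁻⁵×3.30³ = 13.38 mg/L.
Pressure correction: C_s' = 13.38 × 0.760 = 10.17 mg/L.

C_s ≈ 10.2 mg/L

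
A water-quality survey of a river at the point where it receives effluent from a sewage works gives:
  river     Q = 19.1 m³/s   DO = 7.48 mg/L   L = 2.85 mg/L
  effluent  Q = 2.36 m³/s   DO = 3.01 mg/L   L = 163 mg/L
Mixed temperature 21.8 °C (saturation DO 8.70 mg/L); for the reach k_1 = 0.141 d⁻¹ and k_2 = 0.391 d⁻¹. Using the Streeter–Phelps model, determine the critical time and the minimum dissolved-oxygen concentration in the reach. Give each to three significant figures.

t_c ≈ 3.44 d; minimum DO ≈ 4.16 mg/L

Mixed DO = (19.1×7.48 + 2.36×3.01)/(19.1+2.36) = 150.0/21.46 = 6.988 mg/L.
Mixed L₀ = (19.1×2.85 + 2.36×163)/(21.46) = 439.1/21.46 = 20.46 mg/L.
Initial deficit D₀ = C_s − DO₀ = 8.70 − 6.988 = 1.712 mg/L.
t_c = (1/0.2500) ln[(0.391/0.141)(1 − 1.712×0.2500/(0.141×20.46))] = 4.000 × ln(2.362) = 3.438 d.
D_c = (0.141/0.391) × 20.46 × e^(−0.141×3.438) = 0.3606 × 20.46 × 0.6159 = 4.544 mg/L.
Minimum DO = 8.70 − 4.544 = 4.156 mg/L.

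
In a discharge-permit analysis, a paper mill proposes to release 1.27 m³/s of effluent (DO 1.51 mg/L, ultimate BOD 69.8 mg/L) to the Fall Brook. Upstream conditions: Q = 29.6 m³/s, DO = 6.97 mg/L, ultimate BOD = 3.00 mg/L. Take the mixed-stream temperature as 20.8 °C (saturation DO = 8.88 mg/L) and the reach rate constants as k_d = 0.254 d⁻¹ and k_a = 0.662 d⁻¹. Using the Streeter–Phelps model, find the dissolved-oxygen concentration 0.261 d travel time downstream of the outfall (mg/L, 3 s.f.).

Mixed DO = (29.6×6.97 + 1.27×1.51)/(29.6+1.27) = 208.2/30.87 = 6.745 mg/L.
Mixed L₀ = (29.6×3.00 + 1.27×69.8)/(30.87) = 177.4/30.87 = 5.748 mg/L.
Initial deficit D₀ = C_s − DO₀ = 8.88 − 6.745 = 2.135 mg/L.
D(0.261) = [0.254×5.748/(0.662−0.254)](e^(−0.254×0.261) − e^(−0.662×0.261)) + 2.135 e^(−0.662×0.261)
= 3.579 × (0.9359 − 0.8413) + 2.135 × 0.8413 = 2.134 mg/L.
DO = 8.88 − 2.134 = 6.746 mg/L.

DO ≈ 6.75 mg/L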